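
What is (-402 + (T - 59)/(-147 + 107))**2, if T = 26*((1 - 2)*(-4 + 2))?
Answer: 258341329/1600 ≈ 1.6146e+5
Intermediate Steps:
T = 52 (T = 26*(-1*(-2)) = 26*2 = 52)
(-402 + (T - 59)/(-147 + 107))**2 = (-402 + (52 - 59)/(-147 + 107))**2 = (-402 - 7/(-40))**2 = (-402 - 7*(-1/40))**2 = (-402 + 7/40)**2 = (-16073/40)**2 = 258341329/1600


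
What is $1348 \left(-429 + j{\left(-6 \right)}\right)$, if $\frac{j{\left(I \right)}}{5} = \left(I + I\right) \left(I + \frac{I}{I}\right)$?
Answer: $-173892$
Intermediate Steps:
$j{\left(I \right)} = 10 I \left(1 + I\right)$ ($j{\left(I \right)} = 5 \left(I + I\right) \left(I + \frac{I}{I}\right) = 5 \cdot 2 I \left(I + 1\right) = 5 \cdot 2 I \left(1 + I\right) = 10 I \left(1 + I\right)$)
$1348 \left(-429 + j{\left(-6 \right)}\right) = 1348 \left(-429 + 10 \left(-6\right) \left(1 - 6\right)\right) = 1348 \left(-429 + 10 \left(-6\right) \left(-5\right)\right) = 1348 \left(-429 + 300\right) = 1348 \left(-129\right) = -173892$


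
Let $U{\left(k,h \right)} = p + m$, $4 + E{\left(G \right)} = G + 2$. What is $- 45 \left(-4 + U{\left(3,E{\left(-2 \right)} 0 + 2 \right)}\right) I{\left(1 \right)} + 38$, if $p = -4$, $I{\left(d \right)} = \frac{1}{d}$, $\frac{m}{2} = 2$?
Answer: $218$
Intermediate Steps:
$m = 4$ ($m = 2 \cdot 2 = 4$)
$E{\left(G \right)} = -2 + G$ ($E{\left(G \right)} = -4 + \left(G + 2\right) = -4 + \left(2 + G\right) = -2 + G$)
$U{\left(k,h \right)} = 0$ ($U{\left(k,h \right)} = -4 + 4 = 0$)
$- 45 \left(-4 + U{\left(3,E{\left(-2 \right)} 0 + 2 \right)}\right) I{\left(1 \right)} + 38 = - 45 \frac{-4 + 0}{1} + 38 = - 45 \left(\left(-4\right) 1\right) + 38 = \left(-45\right) \left(-4\right) + 38 = 180 + 38 = 218$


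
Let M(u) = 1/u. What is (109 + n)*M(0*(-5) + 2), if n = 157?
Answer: 133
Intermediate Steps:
(109 + n)*M(0*(-5) + 2) = (109 + 157)/(0*(-5) + 2) = 266/(0 + 2) = 266/2 = 266*(1/2) = 133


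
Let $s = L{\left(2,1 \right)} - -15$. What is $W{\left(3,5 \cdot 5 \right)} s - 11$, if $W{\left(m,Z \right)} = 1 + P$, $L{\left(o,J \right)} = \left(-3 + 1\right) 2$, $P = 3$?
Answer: $33$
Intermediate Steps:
$L{\left(o,J \right)} = -4$ ($L{\left(o,J \right)} = \left(-2\right) 2 = -4$)
$W{\left(m,Z \right)} = 4$ ($W{\left(m,Z \right)} = 1 + 3 = 4$)
$s = 11$ ($s = -4 - -15 = -4 + 15 = 11$)
$W{\left(3,5 \cdot 5 \right)} s - 11 = 4 \cdot 11 - 11 = 44 - 11 = 33$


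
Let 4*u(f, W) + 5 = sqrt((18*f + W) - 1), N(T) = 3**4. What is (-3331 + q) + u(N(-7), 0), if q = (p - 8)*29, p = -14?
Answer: -15881/4 + sqrt(1457)/4 ≈ -3960.7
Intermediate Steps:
N(T) = 81
u(f, W) = -5/4 + sqrt(-1 + W + 18*f)/4 (u(f, W) = -5/4 + sqrt((18*f + W) - 1)/4 = -5/4 + sqrt((W + 18*f) - 1)/4 = -5/4 + sqrt(-1 + W + 18*f)/4)
q = -638 (q = (-14 - 8)*29 = -22*29 = -638)
(-3331 + q) + u(N(-7), 0) = (-3331 - 638) + (-5/4 + sqrt(-1 + 0 + 18*81)/4) = -3969 + (-5/4 + sqrt(-1 + 0 + 1458)/4) = -3969 + (-5/4 + sqrt(1457)/4) = -15881/4 + sqrt(1457)/4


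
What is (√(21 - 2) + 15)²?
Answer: (15 + √19)² ≈ 374.77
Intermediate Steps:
(√(21 - 2) + 15)² = (√19 + 15)² = (15 + √19)²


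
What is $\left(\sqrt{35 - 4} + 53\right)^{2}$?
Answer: $\left(53 + \sqrt{31}\right)^{2} \approx 3430.2$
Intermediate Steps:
$\left(\sqrt{35 - 4} + 53\right)^{2} = \left(\sqrt{31} + 53\right)^{2} = \left(53 + \sqrt{31}\right)^{2}$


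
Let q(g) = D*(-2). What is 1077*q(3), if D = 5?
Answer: -10770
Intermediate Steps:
q(g) = -10 (q(g) = 5*(-2) = -10)
1077*q(3) = 1077*(-10) = -10770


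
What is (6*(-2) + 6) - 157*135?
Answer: -21201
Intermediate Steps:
(6*(-2) + 6) - 157*135 = (-12 + 6) - 21195 = -6 - 21195 = -21201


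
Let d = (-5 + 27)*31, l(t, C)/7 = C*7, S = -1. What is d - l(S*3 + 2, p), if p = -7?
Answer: 1025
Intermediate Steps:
l(t, C) = 49*C (l(t, C) = 7*(C*7) = 7*(7*C) = 49*C)
d = 682 (d = 22*31 = 682)
d - l(S*3 + 2, p) = 682 - 49*(-7) = 682 - 1*(-343) = 682 + 343 = 1025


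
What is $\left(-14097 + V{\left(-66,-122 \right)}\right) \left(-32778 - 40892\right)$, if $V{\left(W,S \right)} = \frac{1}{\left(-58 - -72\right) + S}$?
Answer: $\frac{56080440295}{54} \approx 1.0385 \cdot 10^{9}$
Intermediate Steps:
$V{\left(W,S \right)} = \frac{1}{14 + S}$ ($V{\left(W,S \right)} = \frac{1}{\left(-58 + 72\right) + S} = \frac{1}{14 + S}$)
$\left(-14097 + V{\left(-66,-122 \right)}\right) \left(-32778 - 40892\right) = \left(-14097 + \frac{1}{14 - 122}\right) \left(-32778 - 40892\right) = \left(-14097 + \frac{1}{-108}\right) \left(-73670\right) = \left(-14097 - \frac{1}{108}\right) \left(-73670\right) = \left(- \frac{1522477}{108}\right) \left(-73670\right) = \frac{56080440295}{54}$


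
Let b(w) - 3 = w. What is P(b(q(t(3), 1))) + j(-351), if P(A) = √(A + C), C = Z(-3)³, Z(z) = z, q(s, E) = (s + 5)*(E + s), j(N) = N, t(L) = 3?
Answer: -351 + 2*√2 ≈ -348.17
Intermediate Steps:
q(s, E) = (5 + s)*(E + s)
C = -27 (C = (-3)³ = -27)
b(w) = 3 + w
P(A) = √(-27 + A) (P(A) = √(A - 27) = √(-27 + A))
P(b(q(t(3), 1))) + j(-351) = √(-27 + (3 + (3² + 5*1 + 5*3 + 1*3))) - 351 = √(-27 + (3 + (9 + 5 + 15 + 3))) - 351 = √(-27 + (3 + 32)) - 351 = √(-27 + 35) - 351 = √8 - 351 = 2*√2 - 351 = -351 + 2*√2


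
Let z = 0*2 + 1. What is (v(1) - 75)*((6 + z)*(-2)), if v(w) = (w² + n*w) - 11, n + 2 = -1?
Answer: 1232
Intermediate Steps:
z = 1 (z = 0 + 1 = 1)
n = -3 (n = -2 - 1 = -3)
v(w) = -11 + w² - 3*w (v(w) = (w² - 3*w) - 11 = -11 + w² - 3*w)
(v(1) - 75)*((6 + z)*(-2)) = ((-11 + 1² - 3*1) - 75)*((6 + 1)*(-2)) = ((-11 + 1 - 3) - 75)*(7*(-2)) = (-13 - 75)*(-14) = -88*(-14) = 1232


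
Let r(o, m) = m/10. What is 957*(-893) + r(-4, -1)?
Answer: -8546011/10 ≈ -8.5460e+5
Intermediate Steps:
r(o, m) = m/10 (r(o, m) = m*(1/10) = m/10)
957*(-893) + r(-4, -1) = 957*(-893) + (1/10)*(-1) = -854601 - 1/10 = -8546011/10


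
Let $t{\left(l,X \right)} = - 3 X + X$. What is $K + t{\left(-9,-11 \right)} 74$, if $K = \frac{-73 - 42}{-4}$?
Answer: $\frac{6627}{4} \approx 1656.8$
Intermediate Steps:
$K = \frac{115}{4}$ ($K = \left(-73 - 42\right) \left(- \frac{1}{4}\right) = \left(-115\right) \left(- \frac{1}{4}\right) = \frac{115}{4} \approx 28.75$)
$t{\left(l,X \right)} = - 2 X$
$K + t{\left(-9,-11 \right)} 74 = \frac{115}{4} + \left(-2\right) \left(-11\right) 74 = \frac{115}{4} + 22 \cdot 74 = \frac{115}{4} + 1628 = \frac{6627}{4}$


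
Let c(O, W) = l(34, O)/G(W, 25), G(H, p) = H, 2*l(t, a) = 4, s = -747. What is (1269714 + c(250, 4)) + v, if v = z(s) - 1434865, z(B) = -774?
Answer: -331849/2 ≈ -1.6592e+5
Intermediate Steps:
l(t, a) = 2 (l(t, a) = (1/2)*4 = 2)
c(O, W) = 2/W
v = -1435639 (v = -774 - 1434865 = -1435639)
(1269714 + c(250, 4)) + v = (1269714 + 2/4) - 1435639 = (1269714 + 2*(1/4)) - 1435639 = (1269714 + 1/2) - 1435639 = 2539429/2 - 1435639 = -331849/2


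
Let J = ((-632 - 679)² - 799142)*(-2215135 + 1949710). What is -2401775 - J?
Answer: 244076854300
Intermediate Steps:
J = -244079256075 (J = ((-1311)² - 799142)*(-265425) = (1718721 - 799142)*(-265425) = 919579*(-265425) = -244079256075)
-2401775 - J = -2401775 - 1*(-244079256075) = -2401775 + 244079256075 = 244076854300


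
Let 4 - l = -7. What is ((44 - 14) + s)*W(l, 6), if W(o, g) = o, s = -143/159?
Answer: 50897/159 ≈ 320.11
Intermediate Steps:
s = -143/159 (s = -143*1/159 = -143/159 ≈ -0.89937)
l = 11 (l = 4 - 1*(-7) = 4 + 7 = 11)
((44 - 14) + s)*W(l, 6) = ((44 - 14) - 143/159)*11 = (30 - 143/159)*11 = (4627/159)*11 = 50897/159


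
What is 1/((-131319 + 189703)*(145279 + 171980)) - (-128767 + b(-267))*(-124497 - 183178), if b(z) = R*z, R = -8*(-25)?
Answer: -1038172958517178191599/18522849456 ≈ -5.6048e+10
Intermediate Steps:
R = 200
b(z) = 200*z
1/((-131319 + 189703)*(145279 + 171980)) - (-128767 + b(-267))*(-124497 - 183178) = 1/((-131319 + 189703)*(145279 + 171980)) - (-128767 + 200*(-267))*(-124497 - 183178) = 1/(58384*317259) - (-128767 - 53400)*(-307675) = 1/18522849456 - (-182167)*(-307675) = 1/18522849456 - 1*56048231725 = 1/18522849456 - 56048231725 = -1038172958517178191599/18522849456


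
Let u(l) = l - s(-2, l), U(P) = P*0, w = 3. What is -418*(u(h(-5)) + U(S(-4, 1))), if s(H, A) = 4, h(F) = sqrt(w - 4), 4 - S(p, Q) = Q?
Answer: 1672 - 418*I ≈ 1672.0 - 418.0*I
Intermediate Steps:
S(p, Q) = 4 - Q
h(F) = I (h(F) = sqrt(3 - 4) = sqrt(-1) = I)
U(P) = 0
u(l) = -4 + l (u(l) = l - 1*4 = l - 4 = -4 + l)
-418*(u(h(-5)) + U(S(-4, 1))) = -418*((-4 + I) + 0) = -418*(-4 + I) = 1672 - 418*I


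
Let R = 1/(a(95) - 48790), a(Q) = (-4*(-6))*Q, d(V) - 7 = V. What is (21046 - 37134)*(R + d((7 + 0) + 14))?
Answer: -10475532276/23255 ≈ -4.5046e+5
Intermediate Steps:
d(V) = 7 + V
a(Q) = 24*Q
R = -1/46510 (R = 1/(24*95 - 48790) = 1/(2280 - 48790) = 1/(-46510) = -1/46510 ≈ -2.1501e-5)
(21046 - 37134)*(R + d((7 + 0) + 14)) = (21046 - 37134)*(-1/46510 + (7 + ((7 + 0) + 14))) = -16088*(-1/46510 + (7 + (7 + 14))) = -16088*(-1/46510 + (7 + 21)) = -16088*(-1/46510 + 28) = -16088*1302279/46510 = -10475532276/23255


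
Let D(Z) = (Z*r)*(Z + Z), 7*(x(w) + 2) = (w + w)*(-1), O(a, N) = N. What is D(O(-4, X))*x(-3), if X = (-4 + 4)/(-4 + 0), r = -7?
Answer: 0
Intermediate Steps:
X = 0 (X = 0/(-4) = 0*(-¼) = 0)
x(w) = -2 - 2*w/7 (x(w) = -2 + ((w + w)*(-1))/7 = -2 + ((2*w)*(-1))/7 = -2 + (-2*w)/7 = -2 - 2*w/7)
D(Z) = -14*Z² (D(Z) = (Z*(-7))*(Z + Z) = (-7*Z)*(2*Z) = -14*Z²)
D(O(-4, X))*x(-3) = (-14*0²)*(-2 - 2/7*(-3)) = (-14*0)*(-2 + 6/7) = 0*(-8/7) = 0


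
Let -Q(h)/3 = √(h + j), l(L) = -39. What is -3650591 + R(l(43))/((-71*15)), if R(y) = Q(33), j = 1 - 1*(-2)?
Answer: -1295959799/355 ≈ -3.6506e+6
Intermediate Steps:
j = 3 (j = 1 + 2 = 3)
Q(h) = -3*√(3 + h) (Q(h) = -3*√(h + 3) = -3*√(3 + h))
R(y) = -18 (R(y) = -3*√(3 + 33) = -3*√36 = -3*6 = -18)
-3650591 + R(l(43))/((-71*15)) = -3650591 - 18/((-71*15)) = -3650591 - 18/(-1065) = -3650591 - 18*(-1/1065) = -3650591 + 6/355 = -1295959799/355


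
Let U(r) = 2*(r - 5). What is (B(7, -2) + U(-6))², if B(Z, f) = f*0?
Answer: 484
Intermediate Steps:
B(Z, f) = 0
U(r) = -10 + 2*r (U(r) = 2*(-5 + r) = -10 + 2*r)
(B(7, -2) + U(-6))² = (0 + (-10 + 2*(-6)))² = (0 + (-10 - 12))² = (0 - 22)² = (-22)² = 484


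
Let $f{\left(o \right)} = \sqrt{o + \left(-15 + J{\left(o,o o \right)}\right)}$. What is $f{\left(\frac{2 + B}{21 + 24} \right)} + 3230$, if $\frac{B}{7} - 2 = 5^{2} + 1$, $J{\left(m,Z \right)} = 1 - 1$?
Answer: $3230 + \frac{i \sqrt{265}}{5} \approx 3230.0 + 3.2558 i$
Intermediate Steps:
$J{\left(m,Z \right)} = 0$
$B = 196$ ($B = 14 + 7 \left(5^{2} + 1\right) = 14 + 7 \left(25 + 1\right) = 14 + 7 \cdot 26 = 14 + 182 = 196$)
$f{\left(o \right)} = \sqrt{-15 + o}$ ($f{\left(o \right)} = \sqrt{o + \left(-15 + 0\right)} = \sqrt{o - 15} = \sqrt{-15 + o}$)
$f{\left(\frac{2 + B}{21 + 24} \right)} + 3230 = \sqrt{-15 + \frac{2 + 196}{21 + 24}} + 3230 = \sqrt{-15 + \frac{198}{45}} + 3230 = \sqrt{-15 + 198 \cdot \frac{1}{45}} + 3230 = \sqrt{-15 + \frac{22}{5}} + 3230 = \sqrt{- \frac{53}{5}} + 3230 = \frac{i \sqrt{265}}{5} + 3230 = 3230 + \frac{i \sqrt{265}}{5}$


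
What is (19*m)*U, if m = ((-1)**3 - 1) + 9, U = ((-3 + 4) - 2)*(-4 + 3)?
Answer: 133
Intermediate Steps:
U = 1 (U = (1 - 2)*(-1) = -1*(-1) = 1)
m = 7 (m = (-1 - 1) + 9 = -2 + 9 = 7)
(19*m)*U = (19*7)*1 = 133*1 = 133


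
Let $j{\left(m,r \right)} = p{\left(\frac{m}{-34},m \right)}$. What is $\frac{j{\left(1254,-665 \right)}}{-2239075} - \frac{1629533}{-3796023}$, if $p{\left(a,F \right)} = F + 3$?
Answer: $\frac{3643875001064}{8499580198725} \approx 0.42871$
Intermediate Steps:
$p{\left(a,F \right)} = 3 + F$
$j{\left(m,r \right)} = 3 + m$
$\frac{j{\left(1254,-665 \right)}}{-2239075} - \frac{1629533}{-3796023} = \frac{3 + 1254}{-2239075} - \frac{1629533}{-3796023} = 1257 \left(- \frac{1}{2239075}\right) - - \frac{1629533}{3796023} = - \frac{1257}{2239075} + \frac{1629533}{3796023} = \frac{3643875001064}{8499580198725}$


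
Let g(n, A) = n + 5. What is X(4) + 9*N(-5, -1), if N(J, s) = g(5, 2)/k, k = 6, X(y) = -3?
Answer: 12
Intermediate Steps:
g(n, A) = 5 + n
N(J, s) = 5/3 (N(J, s) = (5 + 5)/6 = 10*(1/6) = 5/3)
X(4) + 9*N(-5, -1) = -3 + 9*(5/3) = -3 + 15 = 12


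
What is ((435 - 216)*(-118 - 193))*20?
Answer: -1362180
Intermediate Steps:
((435 - 216)*(-118 - 193))*20 = (219*(-311))*20 = -68109*20 = -1362180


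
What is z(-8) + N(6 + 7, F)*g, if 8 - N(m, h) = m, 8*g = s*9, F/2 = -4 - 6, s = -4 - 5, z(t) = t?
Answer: 341/8 ≈ 42.625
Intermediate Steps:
s = -9
F = -20 (F = 2*(-4 - 6) = 2*(-10) = -20)
g = -81/8 (g = (-9*9)/8 = (⅛)*(-81) = -81/8 ≈ -10.125)
N(m, h) = 8 - m
z(-8) + N(6 + 7, F)*g = -8 + (8 - (6 + 7))*(-81/8) = -8 + (8 - 1*13)*(-81/8) = -8 + (8 - 13)*(-81/8) = -8 - 5*(-81/8) = -8 + 405/8 = 341/8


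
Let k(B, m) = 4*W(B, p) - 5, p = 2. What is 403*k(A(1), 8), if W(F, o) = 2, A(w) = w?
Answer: 1209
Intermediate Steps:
k(B, m) = 3 (k(B, m) = 4*2 - 5 = 8 - 5 = 3)
403*k(A(1), 8) = 403*3 = 1209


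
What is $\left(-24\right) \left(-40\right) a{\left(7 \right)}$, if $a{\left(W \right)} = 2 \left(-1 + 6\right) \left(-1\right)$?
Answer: $-9600$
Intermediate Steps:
$a{\left(W \right)} = -10$ ($a{\left(W \right)} = 2 \cdot 5 \left(-1\right) = 2 \left(-5\right) = -10$)
$\left(-24\right) \left(-40\right) a{\left(7 \right)} = \left(-24\right) \left(-40\right) \left(-10\right) = 960 \left(-10\right) = -9600$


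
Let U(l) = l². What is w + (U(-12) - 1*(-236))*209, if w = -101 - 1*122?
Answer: 79197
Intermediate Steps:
w = -223 (w = -101 - 122 = -223)
w + (U(-12) - 1*(-236))*209 = -223 + ((-12)² - 1*(-236))*209 = -223 + (144 + 236)*209 = -223 + 380*209 = -223 + 79420 = 79197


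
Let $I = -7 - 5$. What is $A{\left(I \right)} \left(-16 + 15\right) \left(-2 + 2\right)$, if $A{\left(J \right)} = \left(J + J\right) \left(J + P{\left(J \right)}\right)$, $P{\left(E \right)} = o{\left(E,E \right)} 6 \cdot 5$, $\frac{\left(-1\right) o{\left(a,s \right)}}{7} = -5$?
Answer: $0$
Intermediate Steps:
$o{\left(a,s \right)} = 35$ ($o{\left(a,s \right)} = \left(-7\right) \left(-5\right) = 35$)
$I = -12$
$P{\left(E \right)} = 1050$ ($P{\left(E \right)} = 35 \cdot 6 \cdot 5 = 210 \cdot 5 = 1050$)
$A{\left(J \right)} = 2 J \left(1050 + J\right)$ ($A{\left(J \right)} = \left(J + J\right) \left(J + 1050\right) = 2 J \left(1050 + J\right)$)
$A{\left(I \right)} \left(-16 + 15\right) \left(-2 + 2\right) = 2 \left(-12\right) \left(1050 - 12\right) \left(-16 + 15\right) \left(-2 + 2\right) = 2 \left(-12\right) 1038 \left(\left(-1\right) 0\right) = \left(-24912\right) 0 = 0$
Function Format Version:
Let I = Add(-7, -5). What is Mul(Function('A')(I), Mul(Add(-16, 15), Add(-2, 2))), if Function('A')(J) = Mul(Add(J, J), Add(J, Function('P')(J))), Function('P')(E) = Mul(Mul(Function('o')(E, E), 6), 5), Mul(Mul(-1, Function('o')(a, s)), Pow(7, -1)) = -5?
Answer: 0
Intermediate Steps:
Function('o')(a, s) = 35 (Function('o')(a, s) = Mul(-7, -5) = 35)
I = -12
Function('P')(E) = 1050 (Function('P')(E) = Mul(Mul(35, 6), 5) = Mul(210, 5) = 1050)
Function('A')(J) = Mul(2, J, Add(1050, J)) (Function('A')(J) = Mul(Add(J, J), Add(J, 1050)) = Mul(Mul(2, J), Add(1050, J)) = Mul(2, J, Add(1050, J)))
Mul(Function('A')(I), Mul(Add(-16, 15), Add(-2, 2))) = Mul(Mul(2, -12, Add(1050, -12)), Mul(Add(-16, 15), Add(-2, 2))) = Mul(Mul(2, -12, 1038), Mul(-1, 0)) = Mul(-24912, 0) = 0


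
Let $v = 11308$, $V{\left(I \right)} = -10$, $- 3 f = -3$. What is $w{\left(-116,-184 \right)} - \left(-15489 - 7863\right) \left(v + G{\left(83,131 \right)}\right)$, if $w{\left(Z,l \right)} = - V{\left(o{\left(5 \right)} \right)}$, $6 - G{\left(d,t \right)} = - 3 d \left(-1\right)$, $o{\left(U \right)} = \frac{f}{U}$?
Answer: $258389890$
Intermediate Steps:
$f = 1$ ($f = \left(- \frac{1}{3}\right) \left(-3\right) = 1$)
$o{\left(U \right)} = \frac{1}{U}$ ($o{\left(U \right)} = 1 \frac{1}{U} = \frac{1}{U}$)
$G{\left(d,t \right)} = 6 - 3 d$ ($G{\left(d,t \right)} = 6 - - 3 d \left(-1\right) = 6 - 3 d$)
$w{\left(Z,l \right)} = 10$ ($w{\left(Z,l \right)} = \left(-1\right) \left(-10\right) = 10$)
$w{\left(-116,-184 \right)} - \left(-15489 - 7863\right) \left(v + G{\left(83,131 \right)}\right) = 10 - \left(-15489 - 7863\right) \left(11308 + \left(6 - 249\right)\right) = 10 - - 23352 \left(11308 + \left(6 - 249\right)\right) = 10 - - 23352 \left(11308 - 243\right) = 10 - \left(-23352\right) 11065 = 10 - -258389880 = 10 + 258389880 = 258389890$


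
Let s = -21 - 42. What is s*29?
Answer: -1827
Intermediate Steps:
s = -63
s*29 = -63*29 = -1827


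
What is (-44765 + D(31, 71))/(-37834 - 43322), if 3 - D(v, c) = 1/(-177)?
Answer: 7922873/14364612 ≈ 0.55155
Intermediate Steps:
D(v, c) = 532/177 (D(v, c) = 3 - 1/(-177) = 3 - 1*(-1/177) = 3 + 1/177 = 532/177)
(-44765 + D(31, 71))/(-37834 - 43322) = (-44765 + 532/177)/(-37834 - 43322) = -7922873/177/(-81156) = -7922873/177*(-1/81156) = 7922873/14364612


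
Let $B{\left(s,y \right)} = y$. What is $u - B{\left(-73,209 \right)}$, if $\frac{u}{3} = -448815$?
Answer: $-1346654$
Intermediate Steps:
$u = -1346445$ ($u = 3 \left(-448815\right) = -1346445$)
$u - B{\left(-73,209 \right)} = -1346445 - 209 = -1346654$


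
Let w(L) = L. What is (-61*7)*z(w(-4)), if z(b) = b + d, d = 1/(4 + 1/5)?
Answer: 4819/3 ≈ 1606.3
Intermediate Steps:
d = 5/21 (d = 1/(4 + 1/5) = 1/(21/5) = 5/21 ≈ 0.23810)
z(b) = 5/21 + b (z(b) = b + 5/21 = 5/21 + b)
(-61*7)*z(w(-4)) = (-61*7)*(5/21 - 4) = -427*(-79/21) = 4819/3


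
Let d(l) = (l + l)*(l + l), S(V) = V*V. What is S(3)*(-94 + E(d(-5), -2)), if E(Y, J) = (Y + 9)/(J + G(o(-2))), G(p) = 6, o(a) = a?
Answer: -2403/4 ≈ -600.75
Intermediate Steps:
S(V) = V²
d(l) = 4*l² (d(l) = (2*l)*(2*l) = 4*l²)
E(Y, J) = (9 + Y)/(6 + J) (E(Y, J) = (Y + 9)/(J + 6) = (9 + Y)/(6 + J))
S(3)*(-94 + E(d(-5), -2)) = 3²*(-94 + (9 + 4*(-5)²)/(6 - 2)) = 9*(-94 + (9 + 4*25)/4) = 9*(-94 + (9 + 100)/4) = 9*(-94 + (¼)*109) = 9*(-94 + 109/4) = 9*(-267/4) = -2403/4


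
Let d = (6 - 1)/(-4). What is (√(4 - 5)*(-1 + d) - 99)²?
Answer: 156735/16 + 891*I/2 ≈ 9795.9 + 445.5*I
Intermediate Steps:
d = -5/4 (d = 5*(-¼) = -5/4 ≈ -1.2500)
(√(4 - 5)*(-1 + d) - 99)² = (√(4 - 5)*(-1 - 5/4) - 99)² = (√(-1)*(-9/4) - 99)² = (I*(-9/4) - 99)² = (-9*I/4 - 99)² = (-99 - 9*I/4)²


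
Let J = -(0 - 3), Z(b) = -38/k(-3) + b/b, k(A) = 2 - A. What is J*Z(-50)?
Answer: -99/5 ≈ -19.800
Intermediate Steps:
Z(b) = -33/5 (Z(b) = -38/(2 - 1*(-3)) + b/b = -38/(2 + 3) + 1 = -38/5 + 1 = -33/5)
J = 3 (J = -1*(-3) = 3)
J*Z(-50) = 3*(-33/5) = -99/5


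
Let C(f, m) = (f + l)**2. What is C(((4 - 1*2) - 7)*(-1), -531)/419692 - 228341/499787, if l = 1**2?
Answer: -23953724660/52439151401 ≈ -0.45679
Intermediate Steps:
l = 1
C(f, m) = (1 + f)**2 (C(f, m) = (f + 1)**2 = (1 + f)**2)
C(((4 - 1*2) - 7)*(-1), -531)/419692 - 228341/499787 = (1 + ((4 - 1*2) - 7)*(-1))**2/419692 - 228341/499787 = (1 + ((4 - 2) - 7)*(-1))**2*(1/419692) - 228341*1/499787 = (1 + (2 - 7)*(-1))**2*(1/419692) - 228341/499787 = (1 - 5*(-1))**2*(1/419692) - 228341/499787 = (1 + 5)**2*(1/419692) - 228341/499787 = 6**2*(1/419692) - 228341/499787 = 36*(1/419692) - 228341/499787 = 9/104923 - 228341/499787 = -23953724660/52439151401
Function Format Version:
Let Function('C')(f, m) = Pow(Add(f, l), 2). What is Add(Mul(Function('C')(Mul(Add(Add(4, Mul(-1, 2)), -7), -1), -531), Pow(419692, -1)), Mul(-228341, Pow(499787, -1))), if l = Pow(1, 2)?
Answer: Rational(-23953724660, 52439151401) ≈ -0.45679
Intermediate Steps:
l = 1
Function('C')(f, m) = Pow(Add(1, f), 2) (Function('C')(f, m) = Pow(Add(f, 1), 2) = Pow(Add(1, f), 2))
Add(Mul(Function('C')(Mul(Add(Add(4, Mul(-1, 2)), -7), -1), -531), Pow(419692, -1)), Mul(-228341, Pow(499787, -1))) = Add(Mul(Pow(Add(1, Mul(Add(Add(4, Mul(-1, 2)), -7), -1)), 2), Pow(419692, -1)), Mul(-228341, Pow(499787, -1))) = Add(Mul(Pow(Add(1, Mul(Add(Add(4, -2), -7), -1)), 2), Rational(1, 419692)), Mul(-228341, Rational(1, 499787))) = Add(Mul(Pow(Add(1, Mul(Add(2, -7), -1)), 2), Rational(1, 419692)), Rational(-228341, 499787)) = Add(Mul(Pow(Add(1, Mul(-5, -1)), 2), Rational(1, 419692)), Rational(-228341, 499787)) = Add(Mul(Pow(Add(1, 5), 2), Rational(1, 419692)), Rational(-228341, 499787)) = Add(Mul(Pow(6, 2), Rational(1, 419692)), Rational(-228341, 499787)) = Add(Mul(36, Rational(1, 419692)), Rational(-228341, 499787)) = Add(Rational(9, 104923), Rational(-228341, 499787)) = Rational(-23953724660, 52439151401)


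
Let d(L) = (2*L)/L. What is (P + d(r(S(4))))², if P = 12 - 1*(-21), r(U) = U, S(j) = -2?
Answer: 1225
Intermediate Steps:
P = 33 (P = 12 + 21 = 33)
d(L) = 2
(P + d(r(S(4))))² = (33 + 2)² = 35² = 1225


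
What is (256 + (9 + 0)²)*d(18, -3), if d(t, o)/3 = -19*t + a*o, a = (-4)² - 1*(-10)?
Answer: -424620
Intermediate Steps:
a = 26 (a = 16 + 10 = 26)
d(t, o) = -57*t + 78*o (d(t, o) = 3*(-19*t + 26*o) = -57*t + 78*o)
(256 + (9 + 0)²)*d(18, -3) = (256 + (9 + 0)²)*(-57*18 + 78*(-3)) = (256 + 9²)*(-1026 - 234) = (256 + 81)*(-1260) = 337*(-1260) = -424620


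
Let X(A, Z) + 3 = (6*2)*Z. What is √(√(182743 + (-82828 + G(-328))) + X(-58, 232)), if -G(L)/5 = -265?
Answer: √(2781 + 2*√25310) ≈ 55.670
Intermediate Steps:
X(A, Z) = -3 + 12*Z (X(A, Z) = -3 + (6*2)*Z = -3 + 12*Z)
G(L) = 1325 (G(L) = -5*(-265) = 1325)
√(√(182743 + (-82828 + G(-328))) + X(-58, 232)) = √(√(182743 + (-82828 + 1325)) + (-3 + 12*232)) = √(√(182743 - 81503) + (-3 + 2784)) = √(√101240 + 2781) = √(2*√25310 + 2781) = √(2781 + 2*√25310)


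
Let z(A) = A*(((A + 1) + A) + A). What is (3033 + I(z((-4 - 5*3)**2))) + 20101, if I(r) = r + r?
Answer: 805782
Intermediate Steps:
z(A) = A*(1 + 3*A) (z(A) = A*(((1 + A) + A) + A) = A*((1 + 2*A) + A) = A*(1 + 3*A))
I(r) = 2*r
(3033 + I(z((-4 - 5*3)**2))) + 20101 = (3033 + 2*((-4 - 5*3)**2*(1 + 3*(-4 - 5*3)**2))) + 20101 = (3033 + 2*((-4 - 15)**2*(1 + 3*(-4 - 15)**2))) + 20101 = (3033 + 2*((-19)**2*(1 + 3*(-19)**2))) + 20101 = (3033 + 2*(361*(1 + 3*361))) + 20101 = (3033 + 2*(361*(1 + 1083))) + 20101 = (3033 + 2*(361*1084)) + 20101 = (3033 + 2*391324) + 20101 = (3033 + 782648) + 20101 = 785681 + 20101 = 805782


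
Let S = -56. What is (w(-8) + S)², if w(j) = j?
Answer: 4096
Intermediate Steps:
(w(-8) + S)² = (-8 - 56)² = (-64)² = 4096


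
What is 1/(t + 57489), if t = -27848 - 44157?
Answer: -1/14516 ≈ -6.8889e-5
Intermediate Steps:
t = -72005
1/(t + 57489) = 1/(-72005 + 57489) = 1/(-14516) = -1/14516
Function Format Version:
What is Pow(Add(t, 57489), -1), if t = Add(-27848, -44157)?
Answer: Rational(-1, 14516) ≈ -6.8889e-5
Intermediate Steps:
t = -72005
Pow(Add(t, 57489), -1) = Pow(Add(-72005, 57489), -1) = Pow(-14516, -1) = Rational(-1, 14516)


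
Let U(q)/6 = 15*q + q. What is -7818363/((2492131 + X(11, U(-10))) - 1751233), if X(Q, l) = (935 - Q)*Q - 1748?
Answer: -7818363/749314 ≈ -10.434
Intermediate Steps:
U(q) = 96*q (U(q) = 6*(15*q + q) = 6*(16*q) = 96*q)
X(Q, l) = -1748 + Q*(935 - Q) (X(Q, l) = Q*(935 - Q) - 1748 = -1748 + Q*(935 - Q))
-7818363/((2492131 + X(11, U(-10))) - 1751233) = -7818363/((2492131 + (-1748 - 1*11² + 935*11)) - 1751233) = -7818363/((2492131 + (-1748 - 1*121 + 10285)) - 1751233) = -7818363/((2492131 + (-1748 - 121 + 10285)) - 1751233) = -7818363/((2492131 + 8416) - 1751233) = -7818363/(2500547 - 1751233) = -7818363/749314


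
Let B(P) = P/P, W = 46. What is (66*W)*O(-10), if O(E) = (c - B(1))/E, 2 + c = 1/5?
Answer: 21252/25 ≈ 850.08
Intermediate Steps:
B(P) = 1
c = -9/5 (c = -2 + 1/5 = -9/5 ≈ -1.8000)
O(E) = -14/(5*E) (O(E) = (-9/5 - 1*1)/E = (-9/5 - 1)/E = -14/(5*E))
(66*W)*O(-10) = (66*46)*(-14/5/(-10)) = 3036*(-14/5*(-1/10)) = 3036*(7/25) = 21252/25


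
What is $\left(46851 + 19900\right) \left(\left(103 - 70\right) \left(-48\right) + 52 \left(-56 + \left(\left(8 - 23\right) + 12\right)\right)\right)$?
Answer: $-310525652$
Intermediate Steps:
$\left(46851 + 19900\right) \left(\left(103 - 70\right) \left(-48\right) + 52 \left(-56 + \left(\left(8 - 23\right) + 12\right)\right)\right) = 66751 \left(33 \left(-48\right) + 52 \left(-56 + \left(-15 + 12\right)\right)\right) = 66751 \left(-1584 + 52 \left(-56 - 3\right)\right) = 66751 \left(-1584 + 52 \left(-59\right)\right) = 66751 \left(-1584 - 3068\right) = 66751 \left(-4652\right) = -310525652$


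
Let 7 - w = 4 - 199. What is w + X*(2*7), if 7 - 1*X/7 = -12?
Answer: 2064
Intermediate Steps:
X = 133 (X = 49 - 7*(-12) = 49 + 84 = 133)
w = 202 (w = 7 - (4 - 199) = 7 - 1*(-195) = 7 + 195 = 202)
w + X*(2*7) = 202 + 133*(2*7) = 202 + 133*14 = 202 + 1862 = 2064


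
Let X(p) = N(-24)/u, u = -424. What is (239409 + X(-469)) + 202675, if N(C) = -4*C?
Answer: 23430440/53 ≈ 4.4208e+5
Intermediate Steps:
X(p) = -12/53 (X(p) = -4*(-24)/(-424) = 96*(-1/424) = -12/53)
(239409 + X(-469)) + 202675 = (239409 - 12/53) + 202675 = 12688665/53 + 202675 = 23430440/53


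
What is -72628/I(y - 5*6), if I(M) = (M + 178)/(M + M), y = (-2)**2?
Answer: 472082/19 ≈ 24846.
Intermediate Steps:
y = 4
I(M) = (178 + M)/(2*M) (I(M) = (178 + M)/((2*M)) = (178 + M)*(1/(2*M)) = (178 + M)/(2*M))
-72628/I(y - 5*6) = -72628*2*(4 - 5*6)/(178 + (4 - 5*6)) = -72628*2*(4 - 30)/(178 + (4 - 30)) = -72628*(-52/(178 - 26)) = -72628/((1/2)*(-1/26)*152) = -72628/(-38/13) = -72628*(-13/38) = 472082/19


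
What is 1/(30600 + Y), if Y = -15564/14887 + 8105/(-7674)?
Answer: 114242838/3495590745529 ≈ 3.2682e-5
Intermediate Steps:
Y = -240097271/114242838 (Y = -15564*1/14887 + 8105*(-1/7674) = -15564/14887 - 8105/7674 = -240097271/114242838 ≈ -2.1016)
1/(30600 + Y) = 1/(30600 - 240097271/114242838) = 1/(3495590745529/114242838) = 114242838/3495590745529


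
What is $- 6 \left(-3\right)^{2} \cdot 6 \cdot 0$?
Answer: $0$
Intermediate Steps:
$- 6 \left(-3\right)^{2} \cdot 6 \cdot 0 = \left(-6\right) 9 \cdot 0 = \left(-54\right) 0 = 0$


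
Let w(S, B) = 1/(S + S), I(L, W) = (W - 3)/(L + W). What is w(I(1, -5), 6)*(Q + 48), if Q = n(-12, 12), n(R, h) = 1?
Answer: 49/4 ≈ 12.250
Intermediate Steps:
I(L, W) = (-3 + W)/(L + W)
w(S, B) = 1/(2*S)
Q = 1
w(I(1, -5), 6)*(Q + 48) = (1/(2*(((-3 - 5)/(1 - 5)))))*(1 + 48) = (1/(2*((-8/(-4)))))*49 = (1/(2*((-¼*(-8)))))*49 = ((½)/2)*49 = ((½)*(½))*49 = (¼)*49 = 49/4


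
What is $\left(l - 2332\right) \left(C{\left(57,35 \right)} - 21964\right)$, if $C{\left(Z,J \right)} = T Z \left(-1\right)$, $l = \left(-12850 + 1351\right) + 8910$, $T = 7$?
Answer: $110048323$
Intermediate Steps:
$l = -2589$ ($l = -11499 + 8910 = -2589$)
$C{\left(Z,J \right)} = - 7 Z$ ($C{\left(Z,J \right)} = 7 Z \left(-1\right) = - 7 Z$)
$\left(l - 2332\right) \left(C{\left(57,35 \right)} - 21964\right) = \left(-2589 - 2332\right) \left(\left(-7\right) 57 - 21964\right) = - 4921 \left(-399 - 21964\right) = \left(-4921\right) \left(-22363\right) = 110048323$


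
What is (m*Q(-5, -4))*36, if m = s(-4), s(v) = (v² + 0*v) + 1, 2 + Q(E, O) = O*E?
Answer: 11016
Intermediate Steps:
Q(E, O) = -2 + E*O (Q(E, O) = -2 + O*E = -2 + E*O)
s(v) = 1 + v² (s(v) = (v² + 0) + 1 = v² + 1 = 1 + v²)
m = 17 (m = 1 + (-4)² = 1 + 16 = 17)
(m*Q(-5, -4))*36 = (17*(-2 - 5*(-4)))*36 = (17*(-2 + 20))*36 = (17*18)*36 = 306*36 = 11016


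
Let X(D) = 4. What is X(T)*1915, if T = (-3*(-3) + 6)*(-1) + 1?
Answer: 7660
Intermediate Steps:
T = -14 (T = (9 + 6)*(-1) + 1 = 15*(-1) + 1 = -15 + 1 = -14)
X(T)*1915 = 4*1915 = 7660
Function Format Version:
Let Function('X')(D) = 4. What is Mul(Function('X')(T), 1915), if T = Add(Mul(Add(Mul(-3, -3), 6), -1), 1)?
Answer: 7660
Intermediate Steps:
T = -14 (T = Add(Mul(Add(9, 6), -1), 1) = Add(Mul(15, -1), 1) = Add(-15, 1) = -14)
Mul(Function('X')(T), 1915) = Mul(4, 1915) = 7660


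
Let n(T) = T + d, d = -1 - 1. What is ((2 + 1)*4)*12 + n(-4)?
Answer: 138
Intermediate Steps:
d = -2
n(T) = -2 + T (n(T) = T - 2 = -2 + T)
((2 + 1)*4)*12 + n(-4) = ((2 + 1)*4)*12 + (-2 - 4) = (3*4)*12 - 6 = 12*12 - 6 = 144 - 6 = 138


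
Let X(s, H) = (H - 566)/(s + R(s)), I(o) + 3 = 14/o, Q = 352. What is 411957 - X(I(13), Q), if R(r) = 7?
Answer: 13595972/33 ≈ 4.1200e+5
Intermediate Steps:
I(o) = -3 + 14/o
X(s, H) = (-566 + H)/(7 + s) (X(s, H) = (H - 566)/(s + 7) = (-566 + H)/(7 + s))
411957 - X(I(13), Q) = 411957 - (-566 + 352)/(7 + (-3 + 14/13)) = 411957 - (-214)/(7 + (-3 + 14*(1/13))) = 411957 - (-214)/(7 + (-3 + 14/13)) = 411957 - (-214)/(7 - 25/13) = 411957 - (-214)/66/13 = 411957 - 13*(-214)/66 = 411957 - 1*(-1391/33) = 411957 + 1391/33 = 13595972/33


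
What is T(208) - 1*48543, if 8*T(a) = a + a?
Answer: -48491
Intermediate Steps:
T(a) = a/4 (T(a) = (a + a)/8 = (2*a)/8 = a/4)
T(208) - 1*48543 = (¼)*208 - 1*48543 = 52 - 48543 = -48491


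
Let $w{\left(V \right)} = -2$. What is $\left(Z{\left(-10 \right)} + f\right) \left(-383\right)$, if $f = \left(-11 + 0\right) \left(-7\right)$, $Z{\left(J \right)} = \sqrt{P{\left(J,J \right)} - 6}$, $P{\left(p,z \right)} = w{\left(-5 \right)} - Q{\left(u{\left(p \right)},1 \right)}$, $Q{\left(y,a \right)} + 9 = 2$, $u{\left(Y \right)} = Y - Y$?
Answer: $-29491 - 383 i \approx -29491.0 - 383.0 i$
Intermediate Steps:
$u{\left(Y \right)} = 0$
$Q{\left(y,a \right)} = -7$ ($Q{\left(y,a \right)} = -9 + 2 = -7$)
$P{\left(p,z \right)} = 5$ ($P{\left(p,z \right)} = -2 - -7 = -2 + 7 = 5$)
$Z{\left(J \right)} = i$ ($Z{\left(J \right)} = \sqrt{5 - 6} = \sqrt{-1} = i$)
$f = 77$ ($f = \left(-11\right) \left(-7\right) = 77$)
$\left(Z{\left(-10 \right)} + f\right) \left(-383\right) = \left(i + 77\right) \left(-383\right) = \left(77 + i\right) \left(-383\right) = -29491 - 383 i$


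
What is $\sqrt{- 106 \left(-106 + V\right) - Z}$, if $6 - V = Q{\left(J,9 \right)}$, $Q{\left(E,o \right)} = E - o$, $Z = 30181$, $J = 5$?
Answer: $i \sqrt{20005} \approx 141.44 i$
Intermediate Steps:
$V = 10$ ($V = 6 - \left(5 - 9\right) = 6 - -4 = 6 + 4 = 10$)
$\sqrt{- 106 \left(-106 + V\right) - Z} = \sqrt{- 106 \left(-106 + 10\right) - 30181} = \sqrt{\left(-106\right) \left(-96\right) - 30181} = \sqrt{10176 - 30181} = \sqrt{-20005} = i \sqrt{20005}$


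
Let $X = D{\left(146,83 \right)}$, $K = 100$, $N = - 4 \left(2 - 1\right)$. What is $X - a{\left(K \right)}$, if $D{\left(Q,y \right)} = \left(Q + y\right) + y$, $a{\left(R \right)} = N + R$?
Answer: $216$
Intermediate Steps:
$N = -4$ ($N = \left(-4\right) 1 = -4$)
$a{\left(R \right)} = -4 + R$
$D{\left(Q,y \right)} = Q + 2 y$
$X = 312$ ($X = 146 + 2 \cdot 83 = 146 + 166 = 312$)
$X - a{\left(K \right)} = 312 - \left(-4 + 100\right) = 312 - 96 = 216$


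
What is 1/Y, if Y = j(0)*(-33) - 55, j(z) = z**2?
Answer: -1/55 ≈ -0.018182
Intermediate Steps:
Y = -55 (Y = 0**2*(-33) - 55 = 0*(-33) - 55 = 0 - 55 = -55)
1/Y = 1/(-55) = -1/55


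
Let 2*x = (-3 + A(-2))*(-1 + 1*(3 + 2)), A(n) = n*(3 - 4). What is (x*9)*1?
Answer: -18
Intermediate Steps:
A(n) = -n (A(n) = n*(-1) = -n)
x = -2 (x = ((-3 - 1*(-2))*(-1 + 1*(3 + 2)))/2 = ((-3 + 2)*(-1 + 1*5))/2 = (-(-1 + 5))/2 = (-1*4)/2 = (½)*(-4) = -2)
(x*9)*1 = -2*9*1 = -18*1 = -18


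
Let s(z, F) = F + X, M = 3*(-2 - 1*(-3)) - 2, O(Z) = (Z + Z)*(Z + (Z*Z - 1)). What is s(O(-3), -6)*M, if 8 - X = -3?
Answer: 5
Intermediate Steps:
X = 11 (X = 8 - 1*(-3) = 8 + 3 = 11)
O(Z) = 2*Z*(-1 + Z + Z²) (O(Z) = (2*Z)*(Z + (Z² - 1)) = (2*Z)*(Z + (-1 + Z²)) = (2*Z)*(-1 + Z + Z²) = 2*Z*(-1 + Z + Z²))
M = 1 (M = 3*(-2 + 3) - 2 = 3*1 - 2 = 3 - 2 = 1)
s(z, F) = 11 + F (s(z, F) = F + 11 = 11 + F)
s(O(-3), -6)*M = (11 - 6)*1 = 5*1 = 5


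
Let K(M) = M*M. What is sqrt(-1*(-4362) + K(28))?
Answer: sqrt(5146) ≈ 71.736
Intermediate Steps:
K(M) = M**2
sqrt(-1*(-4362) + K(28)) = sqrt(-1*(-4362) + 28**2) = sqrt(4362 + 784) = sqrt(5146)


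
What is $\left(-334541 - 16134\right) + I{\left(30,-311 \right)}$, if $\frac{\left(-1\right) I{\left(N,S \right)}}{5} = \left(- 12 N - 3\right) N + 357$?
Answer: $-298010$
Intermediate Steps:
$I{\left(N,S \right)} = -1785 - 5 N \left(-3 - 12 N\right)$ ($I{\left(N,S \right)} = - 5 \left(\left(- 12 N - 3\right) N + 357\right) = - 5 \left(\left(-3 - 12 N\right) N + 357\right) = - 5 \left(N \left(-3 - 12 N\right) + 357\right) = - 5 \left(357 + N \left(-3 - 12 N\right)\right) = -1785 - 5 N \left(-3 - 12 N\right)$)
$\left(-334541 - 16134\right) + I{\left(30,-311 \right)} = \left(-334541 - 16134\right) + \left(-1785 + 15 \cdot 30 + 60 \cdot 30^{2}\right) = -350675 + \left(-1785 + 450 + 60 \cdot 900\right) = -350675 + \left(-1785 + 450 + 54000\right) = -350675 + 52665 = -298010$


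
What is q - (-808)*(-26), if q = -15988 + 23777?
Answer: -13219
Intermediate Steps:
q = 7789
q - (-808)*(-26) = 7789 - (-808)*(-26) = 7789 - 1*21008 = 7789 - 21008 = -13219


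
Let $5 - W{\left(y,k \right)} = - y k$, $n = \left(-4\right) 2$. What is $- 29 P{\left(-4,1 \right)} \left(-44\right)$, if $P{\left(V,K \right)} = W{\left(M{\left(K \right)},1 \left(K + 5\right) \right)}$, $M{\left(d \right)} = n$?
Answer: $-54868$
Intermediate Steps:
$n = -8$
$M{\left(d \right)} = -8$
$W{\left(y,k \right)} = 5 + k y$ ($W{\left(y,k \right)} = 5 - - y k = 5 - - k y = 5 + k y$)
$P{\left(V,K \right)} = -35 - 8 K$ ($P{\left(V,K \right)} = 5 + 1 \left(K + 5\right) \left(-8\right) = 5 + 1 \left(5 + K\right) \left(-8\right) = 5 + \left(5 + K\right) \left(-8\right) = 5 - \left(40 + 8 K\right) = -35 - 8 K$)
$- 29 P{\left(-4,1 \right)} \left(-44\right) = - 29 \left(-35 - 8\right) \left(-44\right) = \left(-29\right) \left(-43\right) \left(-44\right) = 1247 \left(-44\right) = -54868$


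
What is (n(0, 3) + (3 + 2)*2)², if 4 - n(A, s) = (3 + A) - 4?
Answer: 225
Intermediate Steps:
n(A, s) = 5 - A (n(A, s) = 4 - ((3 + A) - 4) = 4 - (-1 + A) = 4 + (1 - A) = 5 - A)
(n(0, 3) + (3 + 2)*2)² = ((5 - 1*0) + (3 + 2)*2)² = ((5 + 0) + 5*2)² = (5 + 10)² = 15² = 225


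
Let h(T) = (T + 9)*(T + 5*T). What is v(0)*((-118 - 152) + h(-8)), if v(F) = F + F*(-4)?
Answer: 0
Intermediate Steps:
h(T) = 6*T*(9 + T) (h(T) = (9 + T)*(6*T) = 6*T*(9 + T))
v(F) = -3*F (v(F) = F - 4*F = -3*F)
v(0)*((-118 - 152) + h(-8)) = (-3*0)*((-118 - 152) + 6*(-8)*(9 - 8)) = 0*(-270 + 6*(-8)*1) = 0*(-270 - 48) = 0*(-318) = 0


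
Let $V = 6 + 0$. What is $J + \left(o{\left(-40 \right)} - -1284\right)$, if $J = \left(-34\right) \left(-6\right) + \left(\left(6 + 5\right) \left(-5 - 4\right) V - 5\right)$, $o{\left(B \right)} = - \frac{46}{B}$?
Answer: $\frac{17803}{20} \approx 890.15$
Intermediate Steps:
$V = 6$
$J = -395$ ($J = \left(-34\right) \left(-6\right) + \left(\left(6 + 5\right) \left(-5 - 4\right) 6 - 5\right) = 204 + \left(11 \left(-9\right) 6 - 5\right) = 204 - 599 = -395$)
$J + \left(o{\left(-40 \right)} - -1284\right) = -395 - \left(-1284 + \frac{46}{-40}\right) = -395 + \left(\left(-46\right) \left(- \frac{1}{40}\right) + 1284\right) = -395 + \left(\frac{23}{20} + 1284\right) = -395 + \frac{25703}{20} = \frac{17803}{20}$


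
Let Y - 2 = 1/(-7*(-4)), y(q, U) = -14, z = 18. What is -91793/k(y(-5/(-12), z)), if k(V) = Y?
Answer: -2570204/57 ≈ -45091.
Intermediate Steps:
Y = 57/28 (Y = 2 + 1/(-7*(-4)) = 2 + 1/28 = 57/28 ≈ 2.0357)
k(V) = 57/28
-91793/k(y(-5/(-12), z)) = -91793/57/28 = -91793*28/57 = -2570204/57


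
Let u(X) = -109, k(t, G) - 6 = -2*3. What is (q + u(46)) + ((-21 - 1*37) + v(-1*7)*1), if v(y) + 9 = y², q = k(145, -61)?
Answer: -127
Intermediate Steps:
k(t, G) = 0 (k(t, G) = 6 - 2*3 = 6 - 6 = 0)
q = 0
v(y) = -9 + y²
(q + u(46)) + ((-21 - 1*37) + v(-1*7)*1) = (0 - 109) + ((-21 - 1*37) + (-9 + (-1*7)²)*1) = -109 + ((-21 - 37) + (-9 + (-7)²)*1) = -109 + (-58 + (-9 + 49)*1) = -109 + (-58 + 40*1) = -109 + (-58 + 40) = -109 - 18 = -127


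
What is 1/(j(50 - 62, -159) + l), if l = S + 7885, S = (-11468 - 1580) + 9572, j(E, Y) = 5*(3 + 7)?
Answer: 1/4459 ≈ 0.00022427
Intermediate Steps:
j(E, Y) = 50 (j(E, Y) = 5*10 = 50)
S = -3476 (S = -13048 + 9572 = -3476)
l = 4409 (l = -3476 + 7885 = 4409)
1/(j(50 - 62, -159) + l) = 1/(50 + 4409) = 1/4459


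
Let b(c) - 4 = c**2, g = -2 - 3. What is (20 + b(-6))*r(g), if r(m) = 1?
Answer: 60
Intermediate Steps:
g = -5
b(c) = 4 + c**2
(20 + b(-6))*r(g) = (20 + (4 + (-6)**2))*1 = (20 + (4 + 36))*1 = (20 + 40)*1 = 60*1 = 60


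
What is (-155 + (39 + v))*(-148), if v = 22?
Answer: 13912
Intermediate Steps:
(-155 + (39 + v))*(-148) = (-155 + (39 + 22))*(-148) = (-155 + 61)*(-148) = -94*(-148) = 13912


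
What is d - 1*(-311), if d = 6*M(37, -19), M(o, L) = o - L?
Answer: 647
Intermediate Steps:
d = 336 (d = 6*(37 - 1*(-19)) = 6*(37 + 19) = 6*56 = 336)
d - 1*(-311) = 336 - 1*(-311) = 336 + 311 = 647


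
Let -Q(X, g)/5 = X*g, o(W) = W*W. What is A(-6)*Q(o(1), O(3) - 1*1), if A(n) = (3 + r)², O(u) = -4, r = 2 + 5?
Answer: 2500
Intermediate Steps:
r = 7
o(W) = W²
Q(X, g) = -5*X*g
A(n) = 100 (A(n) = (3 + 7)² = 10² = 100)
A(-6)*Q(o(1), O(3) - 1*1) = 100*(-5*1²*(-4 - 1*1)) = 100*(-5*1*(-4 - 1)) = 100*(-5*1*(-5)) = 100*25 = 2500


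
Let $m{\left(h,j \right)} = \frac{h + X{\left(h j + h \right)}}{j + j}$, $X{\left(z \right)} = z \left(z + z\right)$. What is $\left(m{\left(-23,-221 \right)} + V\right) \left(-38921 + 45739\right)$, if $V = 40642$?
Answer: $- \frac{113326794917}{221} \approx -5.1279 \cdot 10^{8}$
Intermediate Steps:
$X{\left(z \right)} = 2 z^{2}$ ($X{\left(z \right)} = z 2 z = 2 z^{2}$)
$m{\left(h,j \right)} = \frac{h + 2 \left(h + h j\right)^{2}}{2 j}$ ($m{\left(h,j \right)} = \frac{h + 2 \left(h j + h\right)^{2}}{j + j} = \frac{h + 2 \left(h + h j\right)^{2}}{2 j}$)
$\left(m{\left(-23,-221 \right)} + V\right) \left(-38921 + 45739\right) = \left(\frac{1}{2} \left(-23\right) \frac{1}{-221} \left(1 + 2 \left(-23\right) \left(1 - 221\right)^{2}\right) + 40642\right) \left(-38921 + 45739\right) = \left(\frac{1}{2} \left(-23\right) \left(- \frac{1}{221}\right) \left(1 + 2 \left(-23\right) \left(-220\right)^{2}\right) + 40642\right) 6818 = \left(\frac{1}{2} \left(-23\right) \left(- \frac{1}{221}\right) \left(1 + 2 \left(-23\right) 48400\right) + 40642\right) 6818 = \left(\frac{1}{2} \left(-23\right) \left(- \frac{1}{221}\right) \left(1 - 2226400\right) + 40642\right) 6818 = \left(\frac{1}{2} \left(-23\right) \left(- \frac{1}{221}\right) \left(-2226399\right) + 40642\right) 6818 = \left(- \frac{51207177}{442} + 40642\right) 6818 = \left(- \frac{33243413}{442}\right) 6818 = - \frac{113326794917}{221}$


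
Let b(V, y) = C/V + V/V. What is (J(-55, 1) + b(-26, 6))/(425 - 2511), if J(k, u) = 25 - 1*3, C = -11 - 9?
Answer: -309/27118 ≈ -0.011395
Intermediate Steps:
C = -20
J(k, u) = 22 (J(k, u) = 25 - 3 = 22)
b(V, y) = 1 - 20/V (b(V, y) = -20/V + V/V = -20/V + 1 = 1 - 20/V)
(J(-55, 1) + b(-26, 6))/(425 - 2511) = (22 + (-20 - 26)/(-26))/(425 - 2511) = (22 - 1/26*(-46))/(-2086) = (22 + 23/13)*(-1/2086) = (309/13)*(-1/2086) = -309/27118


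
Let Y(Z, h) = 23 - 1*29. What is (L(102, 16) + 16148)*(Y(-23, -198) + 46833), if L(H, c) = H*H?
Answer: 1243350504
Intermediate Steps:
Y(Z, h) = -6 (Y(Z, h) = 23 - 29 = -6)
L(H, c) = H**2
(L(102, 16) + 16148)*(Y(-23, -198) + 46833) = (102**2 + 16148)*(-6 + 46833) = (10404 + 16148)*46827 = 26552*46827 = 1243350504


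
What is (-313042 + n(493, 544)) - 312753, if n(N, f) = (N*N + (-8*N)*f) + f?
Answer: -2527738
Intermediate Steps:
n(N, f) = f + N² - 8*N*f (n(N, f) = (N² - 8*N*f) + f = f + N² - 8*N*f)
(-313042 + n(493, 544)) - 312753 = (-313042 + (544 + 493² - 8*493*544)) - 312753 = (-313042 + (544 + 243049 - 2145536)) - 312753 = (-313042 - 1901943) - 312753 = -2214985 - 312753 = -2527738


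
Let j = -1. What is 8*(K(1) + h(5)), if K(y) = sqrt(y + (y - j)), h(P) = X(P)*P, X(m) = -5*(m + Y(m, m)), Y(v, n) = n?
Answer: -2000 + 8*sqrt(3) ≈ -1986.1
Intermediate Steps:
X(m) = -10*m (X(m) = -5*(m + m) = -10*m)
h(P) = -10*P**2 (h(P) = (-10*P)*P = -10*P**2)
K(y) = sqrt(1 + 2*y) (K(y) = sqrt(y + (y - 1*(-1))) = sqrt(y + (y + 1)) = sqrt(y + (1 + y)) = sqrt(1 + 2*y))
8*(K(1) + h(5)) = 8*(sqrt(1 + 2*1) - 10*5**2) = 8*(sqrt(1 + 2) - 10*25) = 8*(sqrt(3) - 250) = 8*(-250 + sqrt(3)) = -2000 + 8*sqrt(3)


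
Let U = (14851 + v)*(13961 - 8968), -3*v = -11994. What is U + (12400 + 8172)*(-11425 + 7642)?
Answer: 16289181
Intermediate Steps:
v = 3998 (v = -1/3*(-11994) = 3998)
U = 94113057 (U = (14851 + 3998)*(13961 - 8968) = 18849*4993 = 94113057)
U + (12400 + 8172)*(-11425 + 7642) = 94113057 + (12400 + 8172)*(-11425 + 7642) = 94113057 + 20572*(-3783) = 94113057 - 77823876 = 16289181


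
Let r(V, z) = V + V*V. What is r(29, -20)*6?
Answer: 5220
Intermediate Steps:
r(V, z) = V + V²
r(29, -20)*6 = (29*(1 + 29))*6 = (29*30)*6 = 870*6 = 5220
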